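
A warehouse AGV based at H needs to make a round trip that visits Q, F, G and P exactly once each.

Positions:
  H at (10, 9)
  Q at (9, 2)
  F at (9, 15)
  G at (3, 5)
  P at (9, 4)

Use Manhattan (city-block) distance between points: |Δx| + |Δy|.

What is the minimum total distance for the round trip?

Shortest round trip = 40.

H-Q-F-G-P-H: 8+13+16+7+6 = 50
H-Q-F-P-G-H: 8+13+11+7+11 = 50
H-Q-G-F-P-H: 8+9+16+11+6 = 50
H-Q-G-P-F-H: 8+9+7+11+7 = 42
H-Q-P-F-G-H: 8+2+11+16+11 = 48
H-Q-P-G-F-H: 8+2+7+16+7 = 40
H-F-Q-G-P-H: 7+13+9+7+6 = 42
H-F-Q-P-G-H: 7+13+2+7+11 = 40
H-F-G-Q-P-H: 7+16+9+2+6 = 40
H-F-P-Q-G-H: 7+11+2+9+11 = 40
H-G-Q-F-P-H: 11+9+13+11+6 = 50
H-G-F-Q-P-H: 11+16+13+2+6 = 48
The minimum is 40.
One optimal route: H → Q → P → G → F → H (or its reverse).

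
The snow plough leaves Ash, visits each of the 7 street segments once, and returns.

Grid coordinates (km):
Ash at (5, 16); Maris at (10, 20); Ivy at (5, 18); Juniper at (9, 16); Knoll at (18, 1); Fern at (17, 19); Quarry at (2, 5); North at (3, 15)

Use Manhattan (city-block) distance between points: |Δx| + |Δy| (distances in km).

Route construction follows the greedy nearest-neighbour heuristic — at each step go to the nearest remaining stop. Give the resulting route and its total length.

Nearest-neighbour total = 80 km; route Ash → Ivy → North → Juniper → Maris → Fern → Knoll → Quarry → Ash.

From Ash: distances to unvisited — Ivy=2, North=3, Juniper=4, Maris=9, Quarry=14, Fern=15, Knoll=28. Nearest is Ivy (2).
From Ivy: distances to unvisited — North=5, Juniper=6, Maris=7, Fern=13, Quarry=16, Knoll=30. Nearest is North (5).
From North: distances to unvisited — Juniper=7, Quarry=11, Maris=12, Fern=18, Knoll=29. Nearest is Juniper (7).
From Juniper: distances to unvisited — Maris=5, Fern=11, Quarry=18, Knoll=24. Nearest is Maris (5).
From Maris: distances to unvisited — Fern=8, Quarry=23, Knoll=27. Nearest is Fern (8).
From Fern: distances to unvisited — Knoll=19, Quarry=29. Nearest is Knoll (19).
From Knoll: distances to unvisited — Quarry=20. Nearest is Quarry (20).
Return Quarry→Ash: 14.
Total = 2 + 5 + 7 + 5 + 8 + 19 + 20 + 14 = 80.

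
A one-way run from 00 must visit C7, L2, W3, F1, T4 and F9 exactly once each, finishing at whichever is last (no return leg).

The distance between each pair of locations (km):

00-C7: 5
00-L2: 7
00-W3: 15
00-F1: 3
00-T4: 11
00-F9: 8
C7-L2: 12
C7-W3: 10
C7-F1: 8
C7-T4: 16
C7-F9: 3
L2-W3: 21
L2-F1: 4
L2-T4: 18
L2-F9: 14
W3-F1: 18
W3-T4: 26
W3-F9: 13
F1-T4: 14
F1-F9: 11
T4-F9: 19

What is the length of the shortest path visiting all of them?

There are 6! = 720 possible orderings.
00 - C7 - L2 - W3 - F1 - T4 - F9: 5+12+21+18+14+19 = 89
00 - C7 - L2 - W3 - F1 - F9 - T4: 5+12+21+18+11+19 = 86
00 - C7 - L2 - W3 - T4 - F1 - F9: 5+12+21+26+14+11 = 89
00 - C7 - L2 - W3 - T4 - F9 - F1: 5+12+21+26+19+11 = 94
00 - C7 - L2 - W3 - F9 - F1 - T4: 5+12+21+13+11+14 = 76
00 - C7 - L2 - W3 - F9 - T4 - F1: 5+12+21+13+19+14 = 84
00 - C7 - L2 - F1 - W3 - T4 - F9: 5+12+4+18+26+19 = 84
00 - C7 - L2 - F1 - W3 - F9 - T4: 5+12+4+18+13+19 = 71
… (712 more)
00 - T4 - F1 - L2 - F9 - C7 - W3: 11+14+4+14+3+10 = 56  ← best
The minimum is 56.
One shortest path: 00 → T4 → F1 → L2 → F9 → C7 → W3.

Minimum one-way distance = 56 km.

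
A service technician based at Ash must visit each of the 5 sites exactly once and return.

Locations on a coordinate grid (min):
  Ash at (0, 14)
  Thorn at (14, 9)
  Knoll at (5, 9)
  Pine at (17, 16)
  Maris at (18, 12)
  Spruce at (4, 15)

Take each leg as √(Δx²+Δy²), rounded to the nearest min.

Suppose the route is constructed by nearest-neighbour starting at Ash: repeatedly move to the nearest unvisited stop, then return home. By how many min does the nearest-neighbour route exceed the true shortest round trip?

3 min longer than the optimal tour.

Ash: Spruce=4, Knoll=7, Thorn=15, Pine=17, Maris=18 ⇒ Spruce
Spruce: Knoll=6, Thorn=12, Pine=13, Maris=14 ⇒ Knoll
Knoll: Thorn=9, Maris=13, Pine=14 ⇒ Thorn
Thorn: Maris=5, Pine=8 ⇒ Maris
Maris: Pine=4 ⇒ Pine
NN route Ash → Spruce → Knoll → Thorn → Maris → Pine → Ash costs 45.
Optimal: Ash → Knoll → Thorn → Maris → Pine → Spruce → Ash costs 42 (by enumerating all 60 distinct tours).
Excess = 45 − 42 = 3.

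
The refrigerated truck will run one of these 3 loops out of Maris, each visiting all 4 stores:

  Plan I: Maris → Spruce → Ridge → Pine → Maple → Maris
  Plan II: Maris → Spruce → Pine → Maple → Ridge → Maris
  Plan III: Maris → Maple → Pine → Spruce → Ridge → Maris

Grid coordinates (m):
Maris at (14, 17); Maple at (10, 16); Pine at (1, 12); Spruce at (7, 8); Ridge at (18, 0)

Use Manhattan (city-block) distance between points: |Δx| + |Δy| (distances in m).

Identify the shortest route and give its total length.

Plan I: 16 + 19 + 29 + 13 + 5 = 82
Plan II: 16 + 10 + 13 + 24 + 21 = 84
Plan III: 5 + 13 + 10 + 19 + 21 = 68

68 m — Plan III is the shortest.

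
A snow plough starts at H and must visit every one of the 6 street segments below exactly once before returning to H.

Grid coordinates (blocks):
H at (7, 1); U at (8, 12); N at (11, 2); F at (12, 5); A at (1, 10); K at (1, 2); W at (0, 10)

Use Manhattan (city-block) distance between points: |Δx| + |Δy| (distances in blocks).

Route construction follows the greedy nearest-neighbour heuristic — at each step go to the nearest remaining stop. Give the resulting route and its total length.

At H the remaining stops are N 5, K 7, F 9, U 12, A 15, W 16; go to N.
At N the remaining stops are F 4, K 10, U 13, A 18, W 19; go to F.
At F the remaining stops are U 11, K 14, A 16, W 17; go to U.
At U the remaining stops are A 9, W 10, K 17; go to A.
At A the remaining stops are W 1, K 8; go to W.
At W the remaining stops are K 9; go to K.
Return K→H: 7.
Total = 5 + 4 + 11 + 9 + 1 + 9 + 7 = 46.

Total distance 46 blocks via the nearest-neighbour route H → N → F → U → A → W → K → H.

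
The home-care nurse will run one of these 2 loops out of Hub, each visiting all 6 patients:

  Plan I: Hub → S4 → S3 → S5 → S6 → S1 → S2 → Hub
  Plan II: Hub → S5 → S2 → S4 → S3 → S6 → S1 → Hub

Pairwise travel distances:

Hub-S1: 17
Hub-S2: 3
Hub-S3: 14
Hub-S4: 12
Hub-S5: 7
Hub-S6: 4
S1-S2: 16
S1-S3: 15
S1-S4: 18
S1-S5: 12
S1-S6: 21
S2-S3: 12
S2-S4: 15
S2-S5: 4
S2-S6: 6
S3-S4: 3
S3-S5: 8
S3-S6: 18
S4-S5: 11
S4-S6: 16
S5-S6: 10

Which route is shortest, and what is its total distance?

Plan I: 12 + 3 + 8 + 10 + 21 + 16 + 3 = 73
Plan II: 7 + 4 + 15 + 3 + 18 + 21 + 17 = 85

73 — Plan I is the shortest.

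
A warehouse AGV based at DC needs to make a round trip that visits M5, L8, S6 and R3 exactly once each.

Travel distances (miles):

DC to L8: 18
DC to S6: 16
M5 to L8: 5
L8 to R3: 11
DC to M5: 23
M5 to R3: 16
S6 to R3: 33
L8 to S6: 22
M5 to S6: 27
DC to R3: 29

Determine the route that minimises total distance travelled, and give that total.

With 4 stops there are 4!/2 = 12 distinct round trips (a route and its reverse cost the same).
DC-M5-L8-S6-R3-DC: 23+5+22+33+29 = 112
DC-M5-L8-R3-S6-DC: 23+5+11+33+16 = 88
DC-M5-S6-L8-R3-DC: 23+27+22+11+29 = 112
DC-M5-S6-R3-L8-DC: 23+27+33+11+18 = 112
DC-M5-R3-L8-S6-DC: 23+16+11+22+16 = 88
DC-M5-R3-S6-L8-DC: 23+16+33+22+18 = 112
DC-L8-M5-S6-R3-DC: 18+5+27+33+29 = 112
DC-L8-M5-R3-S6-DC: 18+5+16+33+16 = 88
DC-L8-S6-M5-R3-DC: 18+22+27+16+29 = 112
DC-L8-R3-M5-S6-DC: 18+11+16+27+16 = 88
DC-S6-M5-L8-R3-DC: 16+27+5+11+29 = 88
DC-S6-L8-M5-R3-DC: 16+22+5+16+29 = 88
The minimum is 88.
One optimal route: DC → M5 → L8 → R3 → S6 → DC (or its reverse).

88 miles — the shortest possible round trip.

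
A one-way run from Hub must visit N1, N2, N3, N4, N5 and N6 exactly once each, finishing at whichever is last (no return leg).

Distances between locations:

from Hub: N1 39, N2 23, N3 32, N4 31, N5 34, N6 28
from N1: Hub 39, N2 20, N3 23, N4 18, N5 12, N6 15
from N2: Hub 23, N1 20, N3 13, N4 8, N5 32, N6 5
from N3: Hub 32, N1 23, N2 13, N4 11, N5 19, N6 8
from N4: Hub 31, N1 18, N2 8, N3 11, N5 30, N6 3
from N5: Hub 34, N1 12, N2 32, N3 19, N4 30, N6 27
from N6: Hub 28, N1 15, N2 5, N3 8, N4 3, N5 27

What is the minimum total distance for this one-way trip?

There are 6! = 720 possible orderings.
Hub → N1 → N2 → N3 → N4 → N5 → N6: 39+20+13+11+30+27 = 140
Hub → N1 → N2 → N3 → N4 → N6 → N5: 39+20+13+11+3+27 = 113
Hub → N1 → N2 → N3 → N5 → N4 → N6: 39+20+13+19+30+3 = 124
Hub → N1 → N2 → N3 → N5 → N6 → N4: 39+20+13+19+27+3 = 121
Hub → N1 → N2 → N3 → N6 → N4 → N5: 39+20+13+8+3+30 = 113
Hub → N1 → N2 → N3 → N6 → N5 → N4: 39+20+13+8+27+30 = 137
Hub → N1 → N2 → N4 → N3 → N5 → N6: 39+20+8+11+19+27 = 124
Hub → N1 → N2 → N4 → N3 → N6 → N5: 39+20+8+11+8+27 = 113
… (712 more)
Hub → N2 → N4 → N6 → N3 → N5 → N1: 23+8+3+8+19+12 = 73  ← best
The minimum is 73.
One shortest path: Hub → N2 → N4 → N6 → N3 → N5 → N1.

73 — the minimum one-way total.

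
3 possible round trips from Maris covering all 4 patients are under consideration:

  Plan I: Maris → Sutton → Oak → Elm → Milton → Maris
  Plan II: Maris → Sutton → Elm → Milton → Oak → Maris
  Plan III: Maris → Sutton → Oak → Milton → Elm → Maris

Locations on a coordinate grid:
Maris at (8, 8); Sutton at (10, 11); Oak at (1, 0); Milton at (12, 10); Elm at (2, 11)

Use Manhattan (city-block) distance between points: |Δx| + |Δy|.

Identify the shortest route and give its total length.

Plan I: 5 + 20 + 12 + 11 + 6 = 54
Plan II: 5 + 8 + 11 + 21 + 15 = 60
Plan III: 5 + 20 + 21 + 11 + 9 = 66

Shortest is Plan I, total 54.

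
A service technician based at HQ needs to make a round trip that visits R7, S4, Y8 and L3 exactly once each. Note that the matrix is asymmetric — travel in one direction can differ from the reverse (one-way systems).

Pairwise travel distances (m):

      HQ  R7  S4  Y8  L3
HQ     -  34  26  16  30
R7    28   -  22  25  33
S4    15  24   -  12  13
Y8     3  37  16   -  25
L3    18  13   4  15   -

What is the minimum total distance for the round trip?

Minimum total distance: 80 m.

HQ → R7 → S4 → Y8 → L3 → HQ: 34+22+12+25+18 = 111
HQ → R7 → S4 → L3 → Y8 → HQ: 34+22+13+15+3 = 87
HQ → R7 → Y8 → S4 → L3 → HQ: 34+25+16+13+18 = 106
HQ → R7 → Y8 → L3 → S4 → HQ: 34+25+25+4+15 = 103
HQ → R7 → L3 → S4 → Y8 → HQ: 34+33+4+12+3 = 86
HQ → R7 → L3 → Y8 → S4 → HQ: 34+33+15+16+15 = 113
HQ → S4 → R7 → Y8 → L3 → HQ: 26+24+25+25+18 = 118
HQ → S4 → R7 → L3 → Y8 → HQ: 26+24+33+15+3 = 101
HQ → S4 → Y8 → R7 → L3 → HQ: 26+12+37+33+18 = 126
HQ → S4 → Y8 → L3 → R7 → HQ: 26+12+25+13+28 = 104
HQ → S4 → L3 → R7 → Y8 → HQ: 26+13+13+25+3 = 80
HQ → S4 → L3 → Y8 → R7 → HQ: 26+13+15+37+28 = 119
HQ → Y8 → R7 → S4 → L3 → HQ: 16+37+22+13+18 = 106
HQ → Y8 → R7 → L3 → S4 → HQ: 16+37+33+4+15 = 105
… (10 more)
The minimum is 80.
One optimal route: HQ → S4 → L3 → R7 → Y8 → HQ.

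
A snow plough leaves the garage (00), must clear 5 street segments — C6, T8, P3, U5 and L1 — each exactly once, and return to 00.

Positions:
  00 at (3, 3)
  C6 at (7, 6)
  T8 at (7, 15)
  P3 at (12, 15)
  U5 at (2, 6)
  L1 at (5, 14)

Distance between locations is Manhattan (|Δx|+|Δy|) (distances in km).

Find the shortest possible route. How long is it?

There are 60 distinct closed tours to check (reversals are equivalent).
00 → C6 → T8 → P3 → U5 → L1 → 00: 7+9+5+19+11+13 = 64
00 → C6 → T8 → P3 → L1 → U5 → 00: 7+9+5+8+11+4 = 44
00 → C6 → T8 → U5 → P3 → L1 → 00: 7+9+14+19+8+13 = 70
00 → C6 → T8 → U5 → L1 → P3 → 00: 7+9+14+11+8+21 = 70
00 → C6 → T8 → L1 → P3 → U5 → 00: 7+9+3+8+19+4 = 50
00 → C6 → T8 → L1 → U5 → P3 → 00: 7+9+3+11+19+21 = 70
00 → C6 → P3 → T8 → U5 → L1 → 00: 7+14+5+14+11+13 = 64
00 → C6 → P3 → T8 → L1 → U5 → 00: 7+14+5+3+11+4 = 44
00 → C6 → P3 → U5 → T8 → L1 → 00: 7+14+19+14+3+13 = 70
00 → C6 → P3 → U5 → L1 → T8 → 00: 7+14+19+11+3+16 = 70
00 → C6 → P3 → L1 → T8 → U5 → 00: 7+14+8+3+14+4 = 50
00 → C6 → P3 → L1 → U5 → T8 → 00: 7+14+8+11+14+16 = 70
00 → C6 → U5 → T8 → P3 → L1 → 00: 7+5+14+5+8+13 = 52
00 → C6 → U5 → T8 → L1 → P3 → 00: 7+5+14+3+8+21 = 58
… (46 more)
The minimum is 44.
One optimal route: 00 → C6 → T8 → P3 → L1 → U5 → 00 (or its reverse).

Minimum total distance: 44 km.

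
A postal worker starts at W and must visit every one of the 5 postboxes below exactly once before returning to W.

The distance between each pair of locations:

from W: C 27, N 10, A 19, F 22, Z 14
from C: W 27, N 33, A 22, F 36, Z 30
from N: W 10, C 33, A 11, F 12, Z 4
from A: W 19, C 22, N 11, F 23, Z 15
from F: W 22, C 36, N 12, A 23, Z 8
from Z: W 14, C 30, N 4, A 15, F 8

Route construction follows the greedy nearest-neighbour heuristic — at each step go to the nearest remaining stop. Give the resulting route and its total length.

At W the remaining stops are N 10, Z 14, A 19, F 22, C 27; go to N.
At N the remaining stops are Z 4, A 11, F 12, C 33; go to Z.
At Z the remaining stops are F 8, A 15, C 30; go to F.
At F the remaining stops are A 23, C 36; go to A.
At A the remaining stops are C 22; go to C.
Return C→W: 27.
Total = 10 + 4 + 8 + 23 + 22 + 27 = 94.

94 along W → N → Z → F → A → C → W.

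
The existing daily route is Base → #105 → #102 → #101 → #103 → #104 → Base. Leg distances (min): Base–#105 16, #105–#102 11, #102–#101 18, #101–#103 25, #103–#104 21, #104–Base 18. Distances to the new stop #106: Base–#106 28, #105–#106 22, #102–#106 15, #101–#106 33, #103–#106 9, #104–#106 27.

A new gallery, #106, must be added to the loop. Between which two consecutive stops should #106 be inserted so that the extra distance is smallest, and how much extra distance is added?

Insertion cost between consecutive stops i–j is d(i,#106) + d(#106,j) − d(i,j):
  between Base and #105: 28 + 22 − 16 = 34
  between #105 and #102: 22 + 15 − 11 = 26
  between #102 and #101: 15 + 33 − 18 = 30
  between #101 and #103: 33 + 9 − 25 = 17
  between #103 and #104: 9 + 27 − 21 = 15
  between #104 and Base: 27 + 28 − 18 = 37
Cheapest insertion is between #103 and #104, adding 15.
New total = 109 + 15 = 124.

Minimum extra distance: 15 min, inserting #106 between #103 and #104.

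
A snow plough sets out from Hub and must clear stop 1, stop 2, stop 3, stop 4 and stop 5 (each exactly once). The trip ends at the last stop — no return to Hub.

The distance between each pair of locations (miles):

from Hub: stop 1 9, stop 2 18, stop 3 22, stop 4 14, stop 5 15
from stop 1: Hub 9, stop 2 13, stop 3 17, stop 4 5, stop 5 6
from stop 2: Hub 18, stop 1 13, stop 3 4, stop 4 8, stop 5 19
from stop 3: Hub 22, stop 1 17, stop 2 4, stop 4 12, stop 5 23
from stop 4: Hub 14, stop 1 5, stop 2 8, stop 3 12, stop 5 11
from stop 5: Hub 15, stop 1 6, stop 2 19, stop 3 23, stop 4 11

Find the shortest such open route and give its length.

38 miles — the minimum one-way total.

There are 5! = 120 possible orderings.
Hub → stop 1 → stop 2 → stop 3 → stop 4 → stop 5: 9+13+4+12+11 = 49
Hub → stop 1 → stop 2 → stop 3 → stop 5 → stop 4: 9+13+4+23+11 = 60
Hub → stop 1 → stop 2 → stop 4 → stop 3 → stop 5: 9+13+8+12+23 = 65
Hub → stop 1 → stop 2 → stop 4 → stop 5 → stop 3: 9+13+8+11+23 = 64
Hub → stop 1 → stop 2 → stop 5 → stop 3 → stop 4: 9+13+19+23+12 = 76
Hub → stop 1 → stop 2 → stop 5 → stop 4 → stop 3: 9+13+19+11+12 = 64
Hub → stop 1 → stop 3 → stop 2 → stop 4 → stop 5: 9+17+4+8+11 = 49
Hub → stop 1 → stop 3 → stop 2 → stop 5 → stop 4: 9+17+4+19+11 = 60
Hub → stop 1 → stop 3 → stop 4 → stop 2 → stop 5: 9+17+12+8+19 = 65
Hub → stop 1 → stop 3 → stop 4 → stop 5 → stop 2: 9+17+12+11+19 = 68
Hub → stop 1 → stop 3 → stop 5 → stop 2 → stop 4: 9+17+23+19+8 = 76
Hub → stop 1 → stop 3 → stop 5 → stop 4 → stop 2: 9+17+23+11+8 = 68
Hub → stop 1 → stop 4 → stop 2 → stop 3 → stop 5: 9+5+8+4+23 = 49
Hub → stop 1 → stop 4 → stop 2 → stop 5 → stop 3: 9+5+8+19+23 = 64
… (106 more)
Hub → stop 1 → stop 5 → stop 4 → stop 2 → stop 3: 9+6+11+8+4 = 38  ← best
The minimum is 38.
One shortest path: Hub → stop 1 → stop 5 → stop 4 → stop 2 → stop 3.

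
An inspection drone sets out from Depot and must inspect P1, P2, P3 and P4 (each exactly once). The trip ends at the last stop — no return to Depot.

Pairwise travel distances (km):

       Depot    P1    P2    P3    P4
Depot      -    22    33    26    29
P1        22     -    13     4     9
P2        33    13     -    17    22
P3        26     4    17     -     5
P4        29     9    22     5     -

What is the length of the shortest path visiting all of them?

51 km — the minimum one-way total.

There are 4! = 24 possible orderings.
Depot - P1 - P2 - P3 - P4: 22+13+17+5 = 57
Depot - P1 - P2 - P4 - P3: 22+13+22+5 = 62
Depot - P1 - P3 - P2 - P4: 22+4+17+22 = 65
Depot - P1 - P3 - P4 - P2: 22+4+5+22 = 53
Depot - P1 - P4 - P2 - P3: 22+9+22+17 = 70
Depot - P1 - P4 - P3 - P2: 22+9+5+17 = 53
Depot - P2 - P1 - P3 - P4: 33+13+4+5 = 55
Depot - P2 - P1 - P4 - P3: 33+13+9+5 = 60
Depot - P2 - P3 - P1 - P4: 33+17+4+9 = 63
Depot - P2 - P3 - P4 - P1: 33+17+5+9 = 64
Depot - P2 - P4 - P1 - P3: 33+22+9+4 = 68
Depot - P2 - P4 - P3 - P1: 33+22+5+4 = 64
Depot - P3 - P1 - P2 - P4: 26+4+13+22 = 65
Depot - P3 - P1 - P4 - P2: 26+4+9+22 = 61
… (10 more)
Depot - P4 - P3 - P1 - P2: 29+5+4+13 = 51  ← best
The minimum is 51.
One shortest path: Depot → P4 → P3 → P1 → P2.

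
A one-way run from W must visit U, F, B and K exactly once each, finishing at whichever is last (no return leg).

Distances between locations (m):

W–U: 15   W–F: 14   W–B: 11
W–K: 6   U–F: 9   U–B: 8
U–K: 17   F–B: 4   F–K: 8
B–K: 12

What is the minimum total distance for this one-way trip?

Shortest open route: 26 m.

There are 4! = 24 possible orderings.
W → U → F → B → K: 15+9+4+12 = 40
W → U → F → K → B: 15+9+8+12 = 44
W → U → B → F → K: 15+8+4+8 = 35
W → U → B → K → F: 15+8+12+8 = 43
W → U → K → F → B: 15+17+8+4 = 44
W → U → K → B → F: 15+17+12+4 = 48
W → F → U → B → K: 14+9+8+12 = 43
W → F → U → K → B: 14+9+17+12 = 52
W → F → B → U → K: 14+4+8+17 = 43
W → F → B → K → U: 14+4+12+17 = 47
W → F → K → U → B: 14+8+17+8 = 47
W → F → K → B → U: 14+8+12+8 = 42
W → B → U → F → K: 11+8+9+8 = 36
W → B → U → K → F: 11+8+17+8 = 44
… (10 more)
W → K → F → B → U: 6+8+4+8 = 26  ← best
The minimum is 26.
One shortest path: W → K → F → B → U.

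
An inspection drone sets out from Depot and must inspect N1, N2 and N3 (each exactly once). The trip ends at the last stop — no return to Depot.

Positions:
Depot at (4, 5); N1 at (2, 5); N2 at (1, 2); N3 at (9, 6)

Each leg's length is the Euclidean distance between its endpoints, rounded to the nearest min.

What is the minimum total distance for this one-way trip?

Minimum one-way distance = 14 min.

There are 3! = 6 possible orderings.
Depot→N1→N2→N3: 2+3+9 = 14
Depot→N1→N3→N2: 2+7+9 = 18
Depot→N2→N1→N3: 4+3+7 = 14
Depot→N2→N3→N1: 4+9+7 = 20
Depot→N3→N1→N2: 5+7+3 = 15
Depot→N3→N2→N1: 5+9+3 = 17
The minimum is 14.
One shortest path: Depot → N1 → N2 → N3.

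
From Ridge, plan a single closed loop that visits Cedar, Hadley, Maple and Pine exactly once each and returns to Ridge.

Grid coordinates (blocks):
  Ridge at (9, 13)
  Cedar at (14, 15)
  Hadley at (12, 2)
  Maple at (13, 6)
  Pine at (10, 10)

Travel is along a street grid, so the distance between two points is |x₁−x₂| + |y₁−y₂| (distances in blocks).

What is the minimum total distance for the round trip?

Minimum total distance: 36 blocks.

Ridge → Cedar → Hadley → Maple → Pine → Ridge: 7+15+5+7+4 = 38
Ridge → Cedar → Hadley → Pine → Maple → Ridge: 7+15+10+7+11 = 50
Ridge → Cedar → Maple → Hadley → Pine → Ridge: 7+10+5+10+4 = 36
Ridge → Cedar → Maple → Pine → Hadley → Ridge: 7+10+7+10+14 = 48
Ridge → Cedar → Pine → Hadley → Maple → Ridge: 7+9+10+5+11 = 42
Ridge → Cedar → Pine → Maple → Hadley → Ridge: 7+9+7+5+14 = 42
Ridge → Hadley → Cedar → Maple → Pine → Ridge: 14+15+10+7+4 = 50
Ridge → Hadley → Cedar → Pine → Maple → Ridge: 14+15+9+7+11 = 56
Ridge → Hadley → Maple → Cedar → Pine → Ridge: 14+5+10+9+4 = 42
Ridge → Hadley → Pine → Cedar → Maple → Ridge: 14+10+9+10+11 = 54
Ridge → Maple → Cedar → Hadley → Pine → Ridge: 11+10+15+10+4 = 50
Ridge → Maple → Hadley → Cedar → Pine → Ridge: 11+5+15+9+4 = 44
The minimum is 36.
One optimal route: Ridge → Cedar → Maple → Hadley → Pine → Ridge (or its reverse).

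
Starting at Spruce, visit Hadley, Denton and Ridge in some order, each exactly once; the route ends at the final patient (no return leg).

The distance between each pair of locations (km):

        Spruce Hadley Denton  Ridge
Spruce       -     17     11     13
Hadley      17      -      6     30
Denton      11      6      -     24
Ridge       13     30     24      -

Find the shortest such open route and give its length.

43 km — the minimum one-way total.

There are 3! = 6 possible orderings.
Spruce - Hadley - Denton - Ridge: 17+6+24 = 47
Spruce - Hadley - Ridge - Denton: 17+30+24 = 71
Spruce - Denton - Hadley - Ridge: 11+6+30 = 47
Spruce - Denton - Ridge - Hadley: 11+24+30 = 65
Spruce - Ridge - Hadley - Denton: 13+30+6 = 49
Spruce - Ridge - Denton - Hadley: 13+24+6 = 43
The minimum is 43.
One shortest path: Spruce → Ridge → Denton → Hadley.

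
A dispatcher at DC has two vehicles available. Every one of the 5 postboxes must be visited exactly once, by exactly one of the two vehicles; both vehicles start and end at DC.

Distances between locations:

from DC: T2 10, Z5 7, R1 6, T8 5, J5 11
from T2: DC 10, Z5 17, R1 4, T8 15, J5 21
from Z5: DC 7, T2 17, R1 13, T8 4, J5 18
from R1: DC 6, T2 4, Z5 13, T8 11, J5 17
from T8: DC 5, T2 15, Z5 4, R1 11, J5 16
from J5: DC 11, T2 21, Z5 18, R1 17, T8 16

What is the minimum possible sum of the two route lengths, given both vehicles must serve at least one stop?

Minimum combined distance: 58.

There are 2^4 − 1 = 15 ways to divide the 5 stops into two non-empty groups. For each, the best each vehicle can do is its own shortest tour through its group:
  {T2} + {Z5, R1, T8, J5}: 20 + 50 = 70
  {Z5} + {T2, R1, T8, J5}: 14 + 52 = 66
  {T2, Z5} + {R1, T8, J5}: 34 + 44 = 78
  {R1} + {T2, Z5, T8, J5}: 12 + 58 = 70
  {T2, R1} + {Z5, T8, J5}: 20 + 38 = 58
  {Z5, R1} + {T2, T8, J5}: 26 + 52 = 78
  … (15 splits in total)
Best: vehicle 1 DC → T2 → R1 → DC = 20; vehicle 2 DC → Z5 → T8 → J5 → DC = 38; combined 58.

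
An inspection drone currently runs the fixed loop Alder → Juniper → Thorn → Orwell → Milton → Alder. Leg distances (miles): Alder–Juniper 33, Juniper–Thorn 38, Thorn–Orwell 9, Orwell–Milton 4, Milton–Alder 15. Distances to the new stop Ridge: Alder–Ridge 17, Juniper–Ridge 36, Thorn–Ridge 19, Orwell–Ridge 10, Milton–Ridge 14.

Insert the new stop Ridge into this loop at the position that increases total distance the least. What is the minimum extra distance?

Adding 16 miles by placing Ridge on the Milton–Alder leg.

Insertion cost between consecutive stops i–j is d(i,Ridge) + d(Ridge,j) − d(i,j):
  between Alder and Juniper: 17 + 36 − 33 = 20
  between Juniper and Thorn: 36 + 19 − 38 = 17
  between Thorn and Orwell: 19 + 10 − 9 = 20
  between Orwell and Milton: 10 + 14 − 4 = 20
  between Milton and Alder: 14 + 17 − 15 = 16
Cheapest insertion is between Milton and Alder, adding 16.
New total = 99 + 16 = 115.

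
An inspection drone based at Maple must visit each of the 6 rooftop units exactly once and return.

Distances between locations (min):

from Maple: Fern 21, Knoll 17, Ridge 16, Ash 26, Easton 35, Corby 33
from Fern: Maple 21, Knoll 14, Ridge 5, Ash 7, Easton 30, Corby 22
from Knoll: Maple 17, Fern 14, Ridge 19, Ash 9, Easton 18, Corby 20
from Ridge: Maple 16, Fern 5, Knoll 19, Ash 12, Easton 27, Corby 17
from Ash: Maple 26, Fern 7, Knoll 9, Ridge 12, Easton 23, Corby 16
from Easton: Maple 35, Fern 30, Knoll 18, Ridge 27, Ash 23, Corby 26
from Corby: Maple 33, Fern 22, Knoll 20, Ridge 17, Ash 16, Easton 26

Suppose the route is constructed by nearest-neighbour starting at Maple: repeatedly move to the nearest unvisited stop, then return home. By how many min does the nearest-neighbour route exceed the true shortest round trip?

From Maple: Ridge=16, Knoll=17, Fern=21, Ash=26, Corby=33, Easton=35 → choose Ridge (16).
From Ridge: Fern=5, Ash=12, Corby=17, Knoll=19, Easton=27 → choose Fern (5).
From Fern: Ash=7, Knoll=14, Corby=22, Easton=30 → choose Ash (7).
From Ash: Knoll=9, Corby=16, Easton=23 → choose Knoll (9).
From Knoll: Easton=18, Corby=20 → choose Easton (18).
From Easton: Corby=26 → choose Corby (26).
NN route Maple → Ridge → Fern → Ash → Knoll → Easton → Corby → Maple costs 114.
Optimal: Maple → Knoll → Easton → Corby → Ash → Fern → Ridge → Maple costs 105 (by enumerating all 360 distinct tours).
Excess = 114 − 105 = 9.

Excess over optimum: 9 min.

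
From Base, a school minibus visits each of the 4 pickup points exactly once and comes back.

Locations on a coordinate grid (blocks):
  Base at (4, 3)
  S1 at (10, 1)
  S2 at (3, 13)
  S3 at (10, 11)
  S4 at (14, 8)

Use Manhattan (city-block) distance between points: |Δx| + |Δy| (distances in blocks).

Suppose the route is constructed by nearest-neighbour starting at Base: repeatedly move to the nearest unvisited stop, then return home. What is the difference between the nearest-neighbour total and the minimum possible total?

Base: S1=8, S2=11, S3=14, S4=15 ⇒ S1
S1: S3=10, S4=11, S2=19 ⇒ S3
S3: S4=7, S2=9 ⇒ S4
S4: S2=16 ⇒ S2
NN route Base → S1 → S3 → S4 → S2 → Base costs 52.
Optimal: Base → S1 → S4 → S3 → S2 → Base costs 46 (by enumerating all 12 distinct tours).
Excess = 52 − 46 = 6.

The nearest-neighbour route is 6 blocks longer than optimal.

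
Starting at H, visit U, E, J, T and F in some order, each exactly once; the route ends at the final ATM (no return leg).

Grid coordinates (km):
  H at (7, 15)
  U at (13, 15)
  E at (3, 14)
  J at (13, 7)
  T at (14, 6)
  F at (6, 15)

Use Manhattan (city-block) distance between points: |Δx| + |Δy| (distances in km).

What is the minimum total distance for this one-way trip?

Shortest open route: 26 km.

There are 5! = 120 possible orderings.
H → U → E → J → T → F: 6+11+17+2+17 = 53
H → U → E → J → F → T: 6+11+17+15+17 = 66
H → U → E → T → J → F: 6+11+19+2+15 = 53
H → U → E → T → F → J: 6+11+19+17+15 = 68
H → U → E → F → J → T: 6+11+4+15+2 = 38
H → U → E → F → T → J: 6+11+4+17+2 = 40
H → U → J → E → T → F: 6+8+17+19+17 = 67
H → U → J → E → F → T: 6+8+17+4+17 = 52
H → U → J → T → E → F: 6+8+2+19+4 = 39
H → U → J → T → F → E: 6+8+2+17+4 = 37
H → U → J → F → E → T: 6+8+15+4+19 = 52
H → U → J → F → T → E: 6+8+15+17+19 = 65
H → U → T → E → J → F: 6+10+19+17+15 = 67
H → U → T → E → F → J: 6+10+19+4+15 = 54
… (106 more)
H → E → F → U → J → T: 5+4+7+8+2 = 26  ← best
The minimum is 26.
One shortest path: H → E → F → U → J → T.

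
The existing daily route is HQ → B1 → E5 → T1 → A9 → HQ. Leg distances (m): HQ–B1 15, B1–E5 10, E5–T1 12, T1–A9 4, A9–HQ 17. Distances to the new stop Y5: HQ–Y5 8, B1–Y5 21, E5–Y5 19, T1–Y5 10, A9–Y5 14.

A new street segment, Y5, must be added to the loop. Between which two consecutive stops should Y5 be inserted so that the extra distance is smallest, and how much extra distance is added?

Insertion cost between consecutive stops i–j is d(i,Y5) + d(Y5,j) − d(i,j):
  between HQ and B1: 8 + 21 − 15 = 14
  between B1 and E5: 21 + 19 − 10 = 30
  between E5 and T1: 19 + 10 − 12 = 17
  between T1 and A9: 10 + 14 − 4 = 20
  between A9 and HQ: 14 + 8 − 17 = 5
Cheapest insertion is between A9 and HQ, adding 5.
New total = 58 + 5 = 63.

+5 m — insert Y5 between A9 and HQ.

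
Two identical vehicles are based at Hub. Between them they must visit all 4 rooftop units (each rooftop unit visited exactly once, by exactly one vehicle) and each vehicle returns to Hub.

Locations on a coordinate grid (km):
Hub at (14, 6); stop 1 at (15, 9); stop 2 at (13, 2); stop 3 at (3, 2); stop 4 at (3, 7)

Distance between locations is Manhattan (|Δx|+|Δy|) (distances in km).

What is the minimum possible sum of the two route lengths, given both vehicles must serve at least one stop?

Try each way of splitting the stops between the two vehicles (each non-empty) and, for each split, find the best tour for each vehicle:
  {stop 1} + {stop 2, stop 3, stop 4}: 8 + 32 = 40
  {stop 2} + {stop 1, stop 3, stop 4}: 10 + 38 = 48
  {stop 1, stop 2} + {stop 3, stop 4}: 18 + 32 = 50
  {stop 3} + {stop 1, stop 2, stop 4}: 30 + 38 = 68
  {stop 1, stop 3} + {stop 2, stop 4}: 38 + 32 = 70
  {stop 2, stop 3} + {stop 1, stop 4}: 30 + 30 = 60
  … (7 splits in total)
Best: vehicle 1 Hub → stop 1 → Hub = 8; vehicle 2 Hub → stop 2 → stop 3 → stop 4 → Hub = 32; combined 40.

Minimum combined distance: 40 km.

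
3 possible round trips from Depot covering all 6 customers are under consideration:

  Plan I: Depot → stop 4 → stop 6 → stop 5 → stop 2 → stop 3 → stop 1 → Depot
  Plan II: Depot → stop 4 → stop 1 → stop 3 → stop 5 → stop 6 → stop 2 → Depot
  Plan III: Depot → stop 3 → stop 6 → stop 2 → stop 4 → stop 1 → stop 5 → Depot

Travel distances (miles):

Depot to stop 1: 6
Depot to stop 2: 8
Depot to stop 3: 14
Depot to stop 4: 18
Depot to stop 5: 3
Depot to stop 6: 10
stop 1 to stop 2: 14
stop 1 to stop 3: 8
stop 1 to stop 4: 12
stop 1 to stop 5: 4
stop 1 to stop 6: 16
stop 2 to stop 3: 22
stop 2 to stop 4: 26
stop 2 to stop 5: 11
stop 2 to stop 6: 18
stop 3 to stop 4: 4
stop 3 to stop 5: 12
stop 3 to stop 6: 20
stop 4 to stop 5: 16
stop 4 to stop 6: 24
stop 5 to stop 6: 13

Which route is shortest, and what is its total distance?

Shortest is Plan II, total 89 miles.

Plan I: 18 + 24 + 13 + 11 + 22 + 8 + 6 = 102
Plan II: 18 + 12 + 8 + 12 + 13 + 18 + 8 = 89
Plan III: 14 + 20 + 18 + 26 + 12 + 4 + 3 = 97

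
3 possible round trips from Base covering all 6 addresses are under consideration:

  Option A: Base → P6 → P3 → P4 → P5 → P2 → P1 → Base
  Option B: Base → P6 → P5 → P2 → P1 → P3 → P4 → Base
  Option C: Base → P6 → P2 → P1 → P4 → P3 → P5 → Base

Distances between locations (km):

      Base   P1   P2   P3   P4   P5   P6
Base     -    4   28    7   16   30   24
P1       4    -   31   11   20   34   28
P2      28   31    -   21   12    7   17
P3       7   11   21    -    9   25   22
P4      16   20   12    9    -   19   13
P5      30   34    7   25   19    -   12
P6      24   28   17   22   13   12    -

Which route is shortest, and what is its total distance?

Shortest is Option B, total 110 km.

Option A: 24 + 22 + 9 + 19 + 7 + 31 + 4 = 116
Option B: 24 + 12 + 7 + 31 + 11 + 9 + 16 = 110
Option C: 24 + 17 + 31 + 20 + 9 + 25 + 30 = 156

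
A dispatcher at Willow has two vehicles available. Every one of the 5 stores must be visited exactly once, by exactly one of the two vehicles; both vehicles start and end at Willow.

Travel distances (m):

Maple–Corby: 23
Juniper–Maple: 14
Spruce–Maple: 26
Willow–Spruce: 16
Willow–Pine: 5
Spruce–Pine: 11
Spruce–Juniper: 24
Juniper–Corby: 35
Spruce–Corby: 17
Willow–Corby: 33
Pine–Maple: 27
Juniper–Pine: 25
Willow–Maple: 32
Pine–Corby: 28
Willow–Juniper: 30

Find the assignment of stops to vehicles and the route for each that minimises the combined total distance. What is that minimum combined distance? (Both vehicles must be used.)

Minimum combined distance: 110 m.

There are 2^4 − 1 = 15 ways to divide the 5 stops into two non-empty groups. For each, the best each vehicle can do is its own shortest tour through its group:
  {Spruce} + {Juniper, Pine, Maple, Corby}: 32 + 100 = 132
  {Juniper} + {Spruce, Pine, Maple, Corby}: 60 + 88 = 148
  {Spruce, Juniper} + {Pine, Maple, Corby}: 70 + 88 = 158
  {Pine} + {Spruce, Juniper, Maple, Corby}: 10 + 100 = 110
  {Spruce, Pine} + {Juniper, Maple, Corby}: 32 + 100 = 132
  {Juniper, Pine} + {Spruce, Maple, Corby}: 60 + 88 = 148
  … (15 splits in total)
Best: vehicle 1 Willow → Pine → Willow = 10; vehicle 2 Willow → Spruce → Corby → Maple → Juniper → Willow = 100; combined 110.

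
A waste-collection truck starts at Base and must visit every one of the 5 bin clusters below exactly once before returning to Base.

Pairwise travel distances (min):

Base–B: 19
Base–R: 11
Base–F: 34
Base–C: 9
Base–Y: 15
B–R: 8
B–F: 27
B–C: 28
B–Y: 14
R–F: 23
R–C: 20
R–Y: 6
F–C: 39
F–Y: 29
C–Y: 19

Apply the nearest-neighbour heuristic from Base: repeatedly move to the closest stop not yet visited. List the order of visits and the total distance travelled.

103 min along Base → C → Y → R → B → F → Base.

Base → [C:9 / R:11 / Y:15 / B:19 / F:34] → C (9)
C → [Y:19 / R:20 / B:28 / F:39] → Y (19)
Y → [R:6 / B:14 / F:29] → R (6)
R → [B:8 / F:23] → B (8)
B → [F:27] → F (27)
Return F→Base: 34.
Total = 9 + 19 + 6 + 8 + 27 + 34 = 103.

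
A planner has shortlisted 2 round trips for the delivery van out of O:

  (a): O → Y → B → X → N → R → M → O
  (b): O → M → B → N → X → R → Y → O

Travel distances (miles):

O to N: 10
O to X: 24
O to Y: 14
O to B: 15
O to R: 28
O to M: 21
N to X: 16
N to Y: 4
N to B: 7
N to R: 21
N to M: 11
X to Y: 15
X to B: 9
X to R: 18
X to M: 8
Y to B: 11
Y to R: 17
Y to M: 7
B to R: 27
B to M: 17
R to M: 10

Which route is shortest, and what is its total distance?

Shortest is (a), total 102 miles.

(a): 14 + 11 + 9 + 16 + 21 + 10 + 21 = 102
(b): 21 + 17 + 7 + 16 + 18 + 17 + 14 = 110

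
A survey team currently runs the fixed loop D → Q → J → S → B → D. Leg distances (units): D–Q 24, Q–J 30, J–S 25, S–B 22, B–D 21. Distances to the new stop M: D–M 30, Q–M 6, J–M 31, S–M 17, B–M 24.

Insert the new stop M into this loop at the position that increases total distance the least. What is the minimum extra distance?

+7 — insert M between Q and J.

Insertion cost between consecutive stops i–j is d(i,M) + d(M,j) − d(i,j):
  between D and Q: 30 + 6 − 24 = 12
  between Q and J: 6 + 31 − 30 = 7
  between J and S: 31 + 17 − 25 = 23
  between S and B: 17 + 24 − 22 = 19
  between B and D: 24 + 30 − 21 = 33
Cheapest insertion is between Q and J, adding 7.
New total = 122 + 7 = 129.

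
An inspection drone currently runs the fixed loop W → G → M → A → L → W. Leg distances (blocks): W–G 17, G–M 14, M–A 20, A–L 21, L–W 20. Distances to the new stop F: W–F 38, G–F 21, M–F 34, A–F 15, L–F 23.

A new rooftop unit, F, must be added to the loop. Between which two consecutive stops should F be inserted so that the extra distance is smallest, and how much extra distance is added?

Insertion cost between consecutive stops i–j is d(i,F) + d(F,j) − d(i,j):
  between W and G: 38 + 21 − 17 = 42
  between G and M: 21 + 34 − 14 = 41
  between M and A: 34 + 15 − 20 = 29
  between A and L: 15 + 23 − 21 = 17
  between L and W: 23 + 38 − 20 = 41
Cheapest insertion is between A and L, adding 17.
New total = 92 + 17 = 109.

Minimum extra distance: 17 blocks, inserting F between A and L.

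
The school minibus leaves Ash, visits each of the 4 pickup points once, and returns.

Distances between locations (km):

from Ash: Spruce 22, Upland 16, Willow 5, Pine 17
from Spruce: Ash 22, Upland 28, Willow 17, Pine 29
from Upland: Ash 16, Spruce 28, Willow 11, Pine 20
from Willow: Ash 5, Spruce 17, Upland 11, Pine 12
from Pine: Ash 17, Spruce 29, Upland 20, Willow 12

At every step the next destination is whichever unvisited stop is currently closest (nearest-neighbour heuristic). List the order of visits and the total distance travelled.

Nearest-neighbour total = 87 km; route Ash → Willow → Upland → Pine → Spruce → Ash.

From Ash: distances to unvisited — Willow=5, Upland=16, Pine=17, Spruce=22. Nearest is Willow (5).
From Willow: distances to unvisited — Upland=11, Pine=12, Spruce=17. Nearest is Upland (11).
From Upland: distances to unvisited — Pine=20, Spruce=28. Nearest is Pine (20).
From Pine: distances to unvisited — Spruce=29. Nearest is Spruce (29).
Return Spruce→Ash: 22.
Total = 5 + 11 + 20 + 29 + 22 = 87.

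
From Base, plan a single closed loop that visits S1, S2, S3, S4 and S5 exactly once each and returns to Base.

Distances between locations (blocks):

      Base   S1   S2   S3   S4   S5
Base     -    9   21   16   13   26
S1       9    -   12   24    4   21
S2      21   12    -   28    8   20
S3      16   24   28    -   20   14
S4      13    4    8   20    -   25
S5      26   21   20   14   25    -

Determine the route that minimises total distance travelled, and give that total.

There are 60 distinct closed tours to check (reversals are equivalent).
Base - S1 - S2 - S3 - S4 - S5 - Base: 9+12+28+20+25+26 = 120
Base - S1 - S2 - S3 - S5 - S4 - Base: 9+12+28+14+25+13 = 101
Base - S1 - S2 - S4 - S3 - S5 - Base: 9+12+8+20+14+26 = 89
Base - S1 - S2 - S4 - S5 - S3 - Base: 9+12+8+25+14+16 = 84
Base - S1 - S2 - S5 - S3 - S4 - Base: 9+12+20+14+20+13 = 88
Base - S1 - S2 - S5 - S4 - S3 - Base: 9+12+20+25+20+16 = 102
Base - S1 - S3 - S2 - S4 - S5 - Base: 9+24+28+8+25+26 = 120
Base - S1 - S3 - S2 - S5 - S4 - Base: 9+24+28+20+25+13 = 119
Base - S1 - S3 - S4 - S2 - S5 - Base: 9+24+20+8+20+26 = 107
Base - S1 - S3 - S4 - S5 - S2 - Base: 9+24+20+25+20+21 = 119
Base - S1 - S3 - S5 - S2 - S4 - Base: 9+24+14+20+8+13 = 88
Base - S1 - S3 - S5 - S4 - S2 - Base: 9+24+14+25+8+21 = 101
Base - S1 - S4 - S2 - S3 - S5 - Base: 9+4+8+28+14+26 = 89
Base - S1 - S4 - S2 - S5 - S3 - Base: 9+4+8+20+14+16 = 71
… (46 more)
The minimum is 71.
One optimal route: Base → S1 → S4 → S2 → S5 → S3 → Base (or its reverse).

Minimum total distance: 71 blocks.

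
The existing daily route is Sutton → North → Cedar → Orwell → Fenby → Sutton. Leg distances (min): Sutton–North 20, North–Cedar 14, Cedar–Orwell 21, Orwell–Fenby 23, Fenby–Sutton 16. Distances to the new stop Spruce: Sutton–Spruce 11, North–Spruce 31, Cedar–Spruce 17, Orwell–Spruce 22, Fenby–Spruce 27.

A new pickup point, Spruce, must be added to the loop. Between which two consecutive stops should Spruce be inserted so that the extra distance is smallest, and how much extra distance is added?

Insertion cost between consecutive stops i–j is d(i,Spruce) + d(Spruce,j) − d(i,j):
  between Sutton and North: 11 + 31 − 20 = 22
  between North and Cedar: 31 + 17 − 14 = 34
  between Cedar and Orwell: 17 + 22 − 21 = 18
  between Orwell and Fenby: 22 + 27 − 23 = 26
  between Fenby and Sutton: 27 + 11 − 16 = 22
Cheapest insertion is between Cedar and Orwell, adding 18.
New total = 94 + 18 = 112.

Minimum extra distance: 18 min, inserting Spruce between Cedar and Orwell.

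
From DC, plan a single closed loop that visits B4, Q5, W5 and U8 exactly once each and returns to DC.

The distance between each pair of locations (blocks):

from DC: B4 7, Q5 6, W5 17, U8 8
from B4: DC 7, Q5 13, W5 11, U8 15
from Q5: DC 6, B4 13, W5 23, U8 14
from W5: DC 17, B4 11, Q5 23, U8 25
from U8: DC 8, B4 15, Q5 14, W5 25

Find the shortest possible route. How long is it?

63 blocks — the shortest possible round trip.

DC→B4→Q5→W5→U8→DC: 7+13+23+25+8 = 76
DC→B4→Q5→U8→W5→DC: 7+13+14+25+17 = 76
DC→B4→W5→Q5→U8→DC: 7+11+23+14+8 = 63
DC→B4→W5→U8→Q5→DC: 7+11+25+14+6 = 63
DC→B4→U8→Q5→W5→DC: 7+15+14+23+17 = 76
DC→B4→U8→W5→Q5→DC: 7+15+25+23+6 = 76
DC→Q5→B4→W5→U8→DC: 6+13+11+25+8 = 63
DC→Q5→B4→U8→W5→DC: 6+13+15+25+17 = 76
DC→Q5→W5→B4→U8→DC: 6+23+11+15+8 = 63
DC→Q5→U8→B4→W5→DC: 6+14+15+11+17 = 63
DC→W5→B4→Q5→U8→DC: 17+11+13+14+8 = 63
DC→W5→Q5→B4→U8→DC: 17+23+13+15+8 = 76
The minimum is 63.
One optimal route: DC → B4 → W5 → Q5 → U8 → DC (or its reverse).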